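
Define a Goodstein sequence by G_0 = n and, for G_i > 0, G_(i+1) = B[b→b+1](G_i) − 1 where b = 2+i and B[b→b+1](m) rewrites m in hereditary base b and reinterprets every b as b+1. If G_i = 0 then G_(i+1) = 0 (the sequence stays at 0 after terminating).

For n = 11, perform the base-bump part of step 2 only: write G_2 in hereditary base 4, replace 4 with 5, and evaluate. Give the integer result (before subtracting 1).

15628

i=0: 11 = 2^(2 + 1) + 2 + 1 (b=2); 2→3: 3^(3 + 1) + 3 + 1 = 85; 85−1 = 84
i=1: 84 = 3^(3 + 1) + 3 (b=3); 3→4: 4^(4 + 1) + 4 = 1028; 1028−1 = 1027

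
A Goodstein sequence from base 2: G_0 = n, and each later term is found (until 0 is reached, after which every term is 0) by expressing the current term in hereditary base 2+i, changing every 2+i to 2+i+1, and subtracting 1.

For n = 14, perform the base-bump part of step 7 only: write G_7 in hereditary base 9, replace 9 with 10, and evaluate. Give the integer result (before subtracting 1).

100000555552

step 0: 14 = 2^(2 + 1) + 2^2 + 2; sub 3 for 2: 3^(3 + 1) + 3^3 + 3; = 111; G_1 = 111−1 = 110
step 1: 110 = 3^(3 + 1) + 3^3 + 2; sub 4 for 3: 4^(4 + 1) + 4^4 + 2; = 1282; G_2 = 1282−1 = 1281
step 2: 1281 = 4^(4 + 1) + 4^4 + 1; sub 5 for 4: 5^(5 + 1) + 5^5 + 1; = 18751; G_3 = 18751−1 = 18750
step 3: 18750 = 5^(5 + 1) + 5^5; sub 6 for 5: 6^(6 + 1) + 6^6; = 326592; G_4 = 326592−1 = 326591
step 4: 326591 = 6^(6 + 1) + 5·6^5 + 5·6^4 + 5·6^3 + 5·6^2 + 5·6 + 5; sub 7 for 6: 7^(7 + 1) + 5·7^5 + 5·7^4 + 5·7^3 + 5·7^2 + 5·7 + 5; = 5862841; G_5 = 5862841−1 = 5862840
step 5: 5862840 = 7^(7 + 1) + 5·7^5 + 5·7^4 + 5·7^3 + 5·7^2 + 5·7 + 4; sub 8 for 7: 8^(8 + 1) + 5·8^5 + 5·8^4 + 5·8^3 + 5·8^2 + 5·8 + 4; = 134404972; G_6 = 134404972−1 = 134404971
step 6: 134404971 = 8^(8 + 1) + 5·8^5 + 5·8^4 + 5·8^3 + 5·8^2 + 5·8 + 3; sub 9 for 8: 9^(9 + 1) + 5·9^5 + 5·9^4 + 5·9^3 + 5·9^2 + 5·9 + 3; = 3487116549; G_7 = 3487116549−1 = 3487116548
step 7: 3487116548 = 9^(9 + 1) + 5·9^5 + 5·9^4 + 5·9^3 + 5·9^2 + 5·9 + 2; sub 10 for 9: 10^(10 + 1) + 5·10^5 + 5·10^4 + 5·10^3 + 5·10^2 + 5·10 + 2; = 100000555552; G_8 = 100000555552−1 = 100000555551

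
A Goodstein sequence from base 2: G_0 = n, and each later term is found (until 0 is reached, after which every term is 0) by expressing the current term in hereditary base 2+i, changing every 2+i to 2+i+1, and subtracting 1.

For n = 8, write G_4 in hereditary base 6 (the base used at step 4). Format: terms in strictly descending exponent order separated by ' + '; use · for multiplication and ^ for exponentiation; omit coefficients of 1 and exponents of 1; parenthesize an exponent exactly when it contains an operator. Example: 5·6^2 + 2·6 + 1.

2·6^6 + 2·6^2 + 6 + 5

8 —HB2→ 2^(2 + 1) —bump→ 3^(3 + 1) = 81 —(−1)→ 80
80 —HB3→ 2·3^3 + 2·3^2 + 2·3 + 2 —bump→ 2·4^4 + 2·4^2 + 2·4 + 2 = 554 —(−1)→ 553
553 —HB4→ 2·4^4 + 2·4^2 + 2·4 + 1 —bump→ 2·5^5 + 2·5^2 + 2·5 + 1 = 6311 —(−1)→ 6310
6310 —HB5→ 2·5^5 + 2·5^2 + 2·5 —bump→ 2·6^6 + 2·6^2 + 2·6 = 93396 —(−1)→ 93395
93395 —HB6→ 2·6^6 + 2·6^2 + 6 + 5 —bump→ 2·7^7 + 2·7^2 + 7 + 5 = 1647196 —(−1)→ 1647195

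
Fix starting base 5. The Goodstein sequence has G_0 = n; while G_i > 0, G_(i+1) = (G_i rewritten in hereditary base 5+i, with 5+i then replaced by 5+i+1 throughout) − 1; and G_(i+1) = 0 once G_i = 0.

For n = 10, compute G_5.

11

i=0: 10 = 2·5 (b=5); 5→6: 2·6 = 12; 12−1 = 11
i=1: 11 = 6 + 5 (b=6); 6→7: 7 + 5 = 12; 12−1 = 11
i=2: 11 = 7 + 4 (b=7); 7→8: 8 + 4 = 12; 12−1 = 11
i=3: 11 = 8 + 3 (b=8); 8→9: 9 + 3 = 12; 12−1 = 11
i=4: 11 = 9 + 2 (b=9); 9→10: 10 + 2 = 12; 12−1 = 11
i=5: 11 = 10 + 1 (b=10); 10→11: 11 + 1 = 12; 12−1 = 11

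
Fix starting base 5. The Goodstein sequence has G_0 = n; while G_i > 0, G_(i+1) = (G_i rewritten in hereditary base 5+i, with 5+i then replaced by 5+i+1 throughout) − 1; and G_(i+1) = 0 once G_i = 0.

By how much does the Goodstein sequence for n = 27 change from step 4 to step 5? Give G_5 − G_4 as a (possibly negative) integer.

base 5: 27 = 5^2 + 2; at 6: 6^2 + 2 = 38; next = 37
base 6: 37 = 6^2 + 1; at 7: 7^2 + 1 = 50; next = 49
base 7: 49 = 7^2; at 8: 8^2 = 64; next = 63
base 8: 63 = 7·8 + 7; at 9: 7·9 + 7 = 70; next = 69
base 9: 69 = 7·9 + 6; at 10: 7·10 + 6 = 76; next = 75

6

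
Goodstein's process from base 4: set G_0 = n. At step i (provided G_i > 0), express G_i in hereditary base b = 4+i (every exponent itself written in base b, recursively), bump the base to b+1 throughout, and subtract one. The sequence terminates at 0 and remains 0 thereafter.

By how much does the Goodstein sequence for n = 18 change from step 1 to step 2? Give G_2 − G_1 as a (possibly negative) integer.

10

base 4: 18 = 4^2 + 2; at 5: 5^2 + 2 = 27; next = 26
base 5: 26 = 5^2 + 1; at 6: 6^2 + 1 = 37; next = 36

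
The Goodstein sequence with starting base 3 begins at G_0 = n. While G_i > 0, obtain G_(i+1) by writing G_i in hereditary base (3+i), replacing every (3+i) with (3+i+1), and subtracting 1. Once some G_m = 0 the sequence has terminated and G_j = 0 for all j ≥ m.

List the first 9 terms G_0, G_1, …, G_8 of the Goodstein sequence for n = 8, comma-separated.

i=0: 8 = 2·3 + 2 (b=3); 3→4: 2·4 + 2 = 10; 10−1 = 9
i=1: 9 = 2·4 + 1 (b=4); 4→5: 2·5 + 1 = 11; 11−1 = 10
i=2: 10 = 2·5 (b=5); 5→6: 2·6 = 12; 12−1 = 11
i=3: 11 = 6 + 5 (b=6); 6→7: 7 + 5 = 12; 12−1 = 11
i=4: 11 = 7 + 4 (b=7); 7→8: 8 + 4 = 12; 12−1 = 11
i=5: 11 = 8 + 3 (b=8); 8→9: 9 + 3 = 12; 12−1 = 11
i=6: 11 = 9 + 2 (b=9); 9→10: 10 + 2 = 12; 12−1 = 11
i=7: 11 = 10 + 1 (b=10); 10→11: 11 + 1 = 12; 12−1 = 11

8, 9, 10, 11, 11, 11, 11, 11, 11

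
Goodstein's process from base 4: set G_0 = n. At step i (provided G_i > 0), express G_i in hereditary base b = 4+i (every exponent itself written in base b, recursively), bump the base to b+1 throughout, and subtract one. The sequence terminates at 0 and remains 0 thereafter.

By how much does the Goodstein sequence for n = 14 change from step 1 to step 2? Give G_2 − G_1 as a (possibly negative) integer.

2

step 0: 14 = 3·4 + 2; sub 5 for 4: 3·5 + 2; = 17; G_1 = 17−1 = 16
step 1: 16 = 3·5 + 1; sub 6 for 5: 3·6 + 1; = 19; G_2 = 19−1 = 18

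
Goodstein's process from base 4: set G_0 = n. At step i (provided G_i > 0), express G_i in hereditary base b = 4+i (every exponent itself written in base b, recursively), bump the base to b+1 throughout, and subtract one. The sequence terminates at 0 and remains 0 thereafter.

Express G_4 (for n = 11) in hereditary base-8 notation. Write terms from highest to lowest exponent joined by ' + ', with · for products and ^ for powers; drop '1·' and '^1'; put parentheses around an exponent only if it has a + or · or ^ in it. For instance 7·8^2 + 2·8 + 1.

8 + 7

(0) 11|_4 = 2·4 + 3 ↦ 2·5 + 3|_5 = 13 ⇒ 12
(1) 12|_5 = 2·5 + 2 ↦ 2·6 + 2|_6 = 14 ⇒ 13
(2) 13|_6 = 2·6 + 1 ↦ 2·7 + 1|_7 = 15 ⇒ 14
(3) 14|_7 = 2·7 ↦ 2·8|_8 = 16 ⇒ 15
(4) 15|_8 = 8 + 7 ↦ 9 + 7|_9 = 16 ⇒ 15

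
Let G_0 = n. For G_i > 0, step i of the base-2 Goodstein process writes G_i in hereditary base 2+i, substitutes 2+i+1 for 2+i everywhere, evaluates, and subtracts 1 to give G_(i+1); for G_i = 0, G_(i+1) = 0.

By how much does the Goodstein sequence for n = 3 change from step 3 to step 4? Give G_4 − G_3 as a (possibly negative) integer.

base 2: 3 = 2 + 1; at 3: 3 + 1 = 4; next = 3
base 3: 3 = 3; at 4: 4 = 4; next = 3
base 4: 3 = 3; at 5: 3 = 3; next = 2
base 5: 2 = 2; at 6: 2 = 2; next = 1

-1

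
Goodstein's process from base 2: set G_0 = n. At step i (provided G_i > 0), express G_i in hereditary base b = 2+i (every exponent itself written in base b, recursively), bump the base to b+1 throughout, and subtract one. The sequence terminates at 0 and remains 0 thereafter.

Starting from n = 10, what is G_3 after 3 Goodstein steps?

15625

10 —HB2→ 2^(2 + 1) + 2 —bump→ 3^(3 + 1) + 3 = 84 —(−1)→ 83
83 —HB3→ 3^(3 + 1) + 2 —bump→ 4^(4 + 1) + 2 = 1026 —(−1)→ 1025
1025 —HB4→ 4^(4 + 1) + 1 —bump→ 5^(5 + 1) + 1 = 15626 —(−1)→ 15625
15625 —HB5→ 5^(5 + 1) —bump→ 6^(6 + 1) = 279936 —(−1)→ 279935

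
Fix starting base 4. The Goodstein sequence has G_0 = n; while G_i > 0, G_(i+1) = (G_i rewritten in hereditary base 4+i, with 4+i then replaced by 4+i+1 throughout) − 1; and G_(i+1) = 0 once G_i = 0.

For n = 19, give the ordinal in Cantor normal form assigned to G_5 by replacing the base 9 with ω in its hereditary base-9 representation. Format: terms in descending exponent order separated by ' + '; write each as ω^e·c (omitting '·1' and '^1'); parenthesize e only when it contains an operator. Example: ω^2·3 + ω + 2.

ω·7 + 6

base 4: 19 = 4^2 + 3; at 5: 5^2 + 3 = 28; next = 27
base 5: 27 = 5^2 + 2; at 6: 6^2 + 2 = 38; next = 37
base 6: 37 = 6^2 + 1; at 7: 7^2 + 1 = 50; next = 49
base 7: 49 = 7^2; at 8: 8^2 = 64; next = 63
base 8: 63 = 7·8 + 7; at 9: 7·9 + 7 = 70; next = 69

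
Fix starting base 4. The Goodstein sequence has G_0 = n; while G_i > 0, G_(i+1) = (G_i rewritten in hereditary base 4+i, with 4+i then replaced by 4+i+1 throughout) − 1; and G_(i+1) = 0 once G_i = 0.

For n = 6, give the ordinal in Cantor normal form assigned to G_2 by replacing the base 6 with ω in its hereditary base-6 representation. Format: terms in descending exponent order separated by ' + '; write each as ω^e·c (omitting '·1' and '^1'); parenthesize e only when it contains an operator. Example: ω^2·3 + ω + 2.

i=0: 6 = 4 + 2 (b=4); 4→5: 5 + 2 = 7; 7−1 = 6
i=1: 6 = 5 + 1 (b=5); 5→6: 6 + 1 = 7; 7−1 = 6

ω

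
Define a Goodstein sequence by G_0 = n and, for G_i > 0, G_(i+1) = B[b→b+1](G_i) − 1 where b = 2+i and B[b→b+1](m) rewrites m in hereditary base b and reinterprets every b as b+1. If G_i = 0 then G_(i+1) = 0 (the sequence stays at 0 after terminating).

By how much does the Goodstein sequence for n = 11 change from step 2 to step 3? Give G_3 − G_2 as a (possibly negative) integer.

(0) 11|_2 = 2^(2 + 1) + 2 + 1 ↦ 3^(3 + 1) + 3 + 1|_3 = 85 ⇒ 84
(1) 84|_3 = 3^(3 + 1) + 3 ↦ 4^(4 + 1) + 4|_4 = 1028 ⇒ 1027
(2) 1027|_4 = 4^(4 + 1) + 3 ↦ 5^(5 + 1) + 3|_5 = 15628 ⇒ 15627

14600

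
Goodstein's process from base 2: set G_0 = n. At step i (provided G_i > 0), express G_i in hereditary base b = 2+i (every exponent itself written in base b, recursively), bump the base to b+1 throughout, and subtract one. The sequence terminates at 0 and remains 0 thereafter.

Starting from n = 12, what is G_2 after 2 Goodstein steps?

1065

base 2: 12 = 2^(2 + 1) + 2^2; at 3: 3^(3 + 1) + 3^3 = 108; next = 107
base 3: 107 = 3^(3 + 1) + 2·3^2 + 2·3 + 2; at 4: 4^(4 + 1) + 2·4^2 + 2·4 + 2 = 1066; next = 1065
base 4: 1065 = 4^(4 + 1) + 2·4^2 + 2·4 + 1; at 5: 5^(5 + 1) + 2·5^2 + 2·5 + 1 = 15686; next = 15685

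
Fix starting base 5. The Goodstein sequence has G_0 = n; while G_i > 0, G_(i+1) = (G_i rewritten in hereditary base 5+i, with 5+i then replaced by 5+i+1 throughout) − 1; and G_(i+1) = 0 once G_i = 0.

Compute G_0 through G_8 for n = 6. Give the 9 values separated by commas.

6, 6, 6, 5, 4, 3, 2, 1, 0

G_0=6  [base 5] 5 + 1  →[5↦6]→  6 + 1 = 7  −1 ⇒ G_1=6
G_1=6  [base 6] 6  →[6↦7]→  7 = 7  −1 ⇒ G_2=6
G_2=6  [base 7] 6  →[7↦8]→  6 = 6  −1 ⇒ G_3=5
G_3=5  [base 8] 5  →[8↦9]→  5 = 5  −1 ⇒ G_4=4
G_4=4  [base 9] 4  →[9↦10]→  4 = 4  −1 ⇒ G_5=3
G_5=3  [base 10] 3  →[10↦11]→  3 = 3  −1 ⇒ G_6=2
G_6=2  [base 11] 2  →[11↦12]→  2 = 2  −1 ⇒ G_7=1
G_7=1  [base 12] 1  →[12↦13]→  1 = 1  −1 ⇒ G_8=0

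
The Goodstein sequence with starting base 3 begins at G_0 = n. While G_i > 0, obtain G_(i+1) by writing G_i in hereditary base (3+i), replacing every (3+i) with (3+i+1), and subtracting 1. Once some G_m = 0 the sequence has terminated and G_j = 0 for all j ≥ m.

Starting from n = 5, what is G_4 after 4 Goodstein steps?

G_0 = 5. HB_3(5) = 3 + 2. Bump = 6. G_1 = 5.
G_1 = 5. HB_4(5) = 4 + 1. Bump = 6. G_2 = 5.
G_2 = 5. HB_5(5) = 5. Bump = 6. G_3 = 5.
G_3 = 5. HB_6(5) = 5. Bump = 5. G_4 = 4.

4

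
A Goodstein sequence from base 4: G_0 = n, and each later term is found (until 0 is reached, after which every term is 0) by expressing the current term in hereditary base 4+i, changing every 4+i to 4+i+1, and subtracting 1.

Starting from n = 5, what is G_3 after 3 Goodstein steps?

G_0=5  [base 4] 4 + 1  →[4↦5]→  5 + 1 = 6  −1 ⇒ G_1=5
G_1=5  [base 5] 5  →[5↦6]→  6 = 6  −1 ⇒ G_2=5
G_2=5  [base 6] 5  →[6↦7]→  5 = 5  −1 ⇒ G_3=4
G_3=4  [base 7] 4  →[7↦8]→  4 = 4  −1 ⇒ G_4=3

4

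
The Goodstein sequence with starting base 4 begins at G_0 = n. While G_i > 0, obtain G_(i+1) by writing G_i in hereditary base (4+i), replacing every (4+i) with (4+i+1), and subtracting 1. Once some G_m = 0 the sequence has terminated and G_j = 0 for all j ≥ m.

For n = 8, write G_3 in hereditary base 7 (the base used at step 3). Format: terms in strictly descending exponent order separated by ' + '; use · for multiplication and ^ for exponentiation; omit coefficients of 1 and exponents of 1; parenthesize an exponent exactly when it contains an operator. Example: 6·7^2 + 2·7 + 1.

7 + 2

8 —HB4→ 2·4 —bump→ 2·5 = 10 —(−1)→ 9
9 —HB5→ 5 + 4 —bump→ 6 + 4 = 10 —(−1)→ 9
9 —HB6→ 6 + 3 —bump→ 7 + 3 = 10 —(−1)→ 9
9 —HB7→ 7 + 2 —bump→ 8 + 2 = 10 —(−1)→ 9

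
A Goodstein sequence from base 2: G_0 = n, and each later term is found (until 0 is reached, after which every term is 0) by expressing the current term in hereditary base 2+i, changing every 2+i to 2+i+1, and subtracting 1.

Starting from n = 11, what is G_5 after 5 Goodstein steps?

5764801

G_0 = 11. HB_2(11) = 2^(2 + 1) + 2 + 1. Bump = 85. G_1 = 84.
G_1 = 84. HB_3(84) = 3^(3 + 1) + 3. Bump = 1028. G_2 = 1027.
G_2 = 1027. HB_4(1027) = 4^(4 + 1) + 3. Bump = 15628. G_3 = 15627.
G_3 = 15627. HB_5(15627) = 5^(5 + 1) + 2. Bump = 279938. G_4 = 279937.
G_4 = 279937. HB_6(279937) = 6^(6 + 1) + 1. Bump = 5764802. G_5 = 5764801.
G_5 = 5764801. HB_7(5764801) = 7^(7 + 1). Bump = 134217728. G_6 = 134217727.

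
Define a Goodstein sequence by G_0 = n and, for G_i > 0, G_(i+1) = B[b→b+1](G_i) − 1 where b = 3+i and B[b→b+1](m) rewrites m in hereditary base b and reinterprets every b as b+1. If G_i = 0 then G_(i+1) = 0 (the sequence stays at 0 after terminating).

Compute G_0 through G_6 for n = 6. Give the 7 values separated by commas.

6 —HB3→ 2·3 —bump→ 2·4 = 8 —(−1)→ 7
7 —HB4→ 4 + 3 —bump→ 5 + 3 = 8 —(−1)→ 7
7 —HB5→ 5 + 2 —bump→ 6 + 2 = 8 —(−1)→ 7
7 —HB6→ 6 + 1 —bump→ 7 + 1 = 8 —(−1)→ 7
7 —HB7→ 7 —bump→ 8 = 8 —(−1)→ 7
7 —HB8→ 7 —bump→ 7 = 7 —(−1)→ 6

6, 7, 7, 7, 7, 7, 6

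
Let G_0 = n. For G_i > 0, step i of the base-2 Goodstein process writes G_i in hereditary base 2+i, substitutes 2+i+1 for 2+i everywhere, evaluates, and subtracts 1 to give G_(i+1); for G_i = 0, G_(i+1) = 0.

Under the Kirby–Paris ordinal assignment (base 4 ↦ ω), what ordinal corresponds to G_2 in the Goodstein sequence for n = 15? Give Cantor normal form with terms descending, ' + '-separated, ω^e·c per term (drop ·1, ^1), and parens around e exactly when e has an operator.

ω^(ω + 1) + ω^ω + 3

15 —HB2→ 2^(2 + 1) + 2^2 + 2 + 1 —bump→ 3^(3 + 1) + 3^3 + 3 + 1 = 112 —(−1)→ 111
111 —HB3→ 3^(3 + 1) + 3^3 + 3 —bump→ 4^(4 + 1) + 4^4 + 4 = 1284 —(−1)→ 1283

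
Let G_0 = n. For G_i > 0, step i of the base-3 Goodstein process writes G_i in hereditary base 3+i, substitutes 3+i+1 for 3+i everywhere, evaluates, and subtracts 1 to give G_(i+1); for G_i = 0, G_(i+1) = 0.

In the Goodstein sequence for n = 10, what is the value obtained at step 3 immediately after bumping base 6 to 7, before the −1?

10 —HB3→ 3^2 + 1 —bump→ 4^2 + 1 = 17 —(−1)→ 16
16 —HB4→ 4^2 —bump→ 5^2 = 25 —(−1)→ 24
24 —HB5→ 4·5 + 4 —bump→ 4·6 + 4 = 28 —(−1)→ 27
27 —HB6→ 4·6 + 3 —bump→ 4·7 + 3 = 31 —(−1)→ 30

31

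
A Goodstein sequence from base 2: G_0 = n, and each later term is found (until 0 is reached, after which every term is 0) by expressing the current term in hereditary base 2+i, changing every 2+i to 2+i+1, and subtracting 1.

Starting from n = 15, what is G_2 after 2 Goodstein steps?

G_0 = 15. HB_2(15) = 2^(2 + 1) + 2^2 + 2 + 1. Bump = 112. G_1 = 111.
G_1 = 111. HB_3(111) = 3^(3 + 1) + 3^3 + 3. Bump = 1284. G_2 = 1283.

1283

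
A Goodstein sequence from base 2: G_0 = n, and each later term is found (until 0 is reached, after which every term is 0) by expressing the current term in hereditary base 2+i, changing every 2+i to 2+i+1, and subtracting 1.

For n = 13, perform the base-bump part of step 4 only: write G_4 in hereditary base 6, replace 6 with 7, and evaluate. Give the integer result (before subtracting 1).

G_0=13  [base 2] 2^(2 + 1) + 2^2 + 1  →[2↦3]→  3^(3 + 1) + 3^3 + 1 = 109  −1 ⇒ G_1=108
G_1=108  [base 3] 3^(3 + 1) + 3^3  →[3↦4]→  4^(4 + 1) + 4^4 = 1280  −1 ⇒ G_2=1279
G_2=1279  [base 4] 4^(4 + 1) + 3·4^3 + 3·4^2 + 3·4 + 3  →[4↦5]→  5^(5 + 1) + 3·5^3 + 3·5^2 + 3·5 + 3 = 16093  −1 ⇒ G_3=16092
G_3=16092  [base 5] 5^(5 + 1) + 3·5^3 + 3·5^2 + 3·5 + 2  →[5↦6]→  6^(6 + 1) + 3·6^3 + 3·6^2 + 3·6 + 2 = 280712  −1 ⇒ G_4=280711
G_4=280711  [base 6] 6^(6 + 1) + 3·6^3 + 3·6^2 + 3·6 + 1  →[6↦7]→  7^(7 + 1) + 3·7^3 + 3·7^2 + 3·7 + 1 = 5765999  −1 ⇒ G_5=5765998

5765999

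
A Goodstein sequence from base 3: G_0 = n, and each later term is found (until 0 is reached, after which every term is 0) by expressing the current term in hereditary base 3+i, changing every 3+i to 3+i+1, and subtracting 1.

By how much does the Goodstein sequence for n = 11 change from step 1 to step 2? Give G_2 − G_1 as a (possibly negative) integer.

8

G_0 = 11. HB_3(11) = 3^2 + 2. Bump = 18. G_1 = 17.
G_1 = 17. HB_4(17) = 4^2 + 1. Bump = 26. G_2 = 25.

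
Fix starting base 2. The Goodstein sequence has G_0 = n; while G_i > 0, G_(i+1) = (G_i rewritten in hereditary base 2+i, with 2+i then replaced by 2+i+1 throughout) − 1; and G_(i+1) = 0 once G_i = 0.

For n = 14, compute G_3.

18750

G_0 = 14. HB_2(14) = 2^(2 + 1) + 2^2 + 2. Bump = 111. G_1 = 110.
G_1 = 110. HB_3(110) = 3^(3 + 1) + 3^3 + 2. Bump = 1282. G_2 = 1281.
G_2 = 1281. HB_4(1281) = 4^(4 + 1) + 4^4 + 1. Bump = 18751. G_3 = 18750.
G_3 = 18750. HB_5(18750) = 5^(5 + 1) + 5^5. Bump = 326592. G_4 = 326591.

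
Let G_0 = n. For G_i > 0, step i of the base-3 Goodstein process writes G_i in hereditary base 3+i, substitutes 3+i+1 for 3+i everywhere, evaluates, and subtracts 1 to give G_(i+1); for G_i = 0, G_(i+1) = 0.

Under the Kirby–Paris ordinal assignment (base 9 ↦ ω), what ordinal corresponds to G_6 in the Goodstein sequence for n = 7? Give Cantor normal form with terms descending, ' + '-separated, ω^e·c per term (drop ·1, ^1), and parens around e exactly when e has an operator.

[0] 7 ≡ 2·3 + 1 (base 3). Lift 4: 9. −1: 8.
[1] 8 ≡ 2·4 (base 4). Lift 5: 10. −1: 9.
[2] 9 ≡ 5 + 4 (base 5). Lift 6: 10. −1: 9.
[3] 9 ≡ 6 + 3 (base 6). Lift 7: 10. −1: 9.
[4] 9 ≡ 7 + 2 (base 7). Lift 8: 10. −1: 9.
[5] 9 ≡ 8 + 1 (base 8). Lift 9: 10. −1: 9.
[6] 9 ≡ 9 (base 9). Lift 10: 10. −1: 9.

ω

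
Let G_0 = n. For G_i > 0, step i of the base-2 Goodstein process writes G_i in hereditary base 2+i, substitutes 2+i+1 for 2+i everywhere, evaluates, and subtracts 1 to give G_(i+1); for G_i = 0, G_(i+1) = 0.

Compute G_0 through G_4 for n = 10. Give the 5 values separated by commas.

step 0: 10 = 2^(2 + 1) + 2; sub 3 for 2: 3^(3 + 1) + 3; = 84; G_1 = 84−1 = 83
step 1: 83 = 3^(3 + 1) + 2; sub 4 for 3: 4^(4 + 1) + 2; = 1026; G_2 = 1026−1 = 1025
step 2: 1025 = 4^(4 + 1) + 1; sub 5 for 4: 5^(5 + 1) + 1; = 15626; G_3 = 15626−1 = 15625
step 3: 15625 = 5^(5 + 1); sub 6 for 5: 6^(6 + 1); = 279936; G_4 = 279936−1 = 279935

10, 83, 1025, 15625, 279935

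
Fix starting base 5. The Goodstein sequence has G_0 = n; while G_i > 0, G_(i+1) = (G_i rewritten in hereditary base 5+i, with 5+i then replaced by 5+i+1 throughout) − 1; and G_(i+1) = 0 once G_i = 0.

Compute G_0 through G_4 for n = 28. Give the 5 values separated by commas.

28, 38, 50, 64, 80

28 —HB5→ 5^2 + 3 —bump→ 6^2 + 3 = 39 —(−1)→ 38
38 —HB6→ 6^2 + 2 —bump→ 7^2 + 2 = 51 —(−1)→ 50
50 —HB7→ 7^2 + 1 —bump→ 8^2 + 1 = 65 —(−1)→ 64
64 —HB8→ 8^2 —bump→ 9^2 = 81 —(−1)→ 80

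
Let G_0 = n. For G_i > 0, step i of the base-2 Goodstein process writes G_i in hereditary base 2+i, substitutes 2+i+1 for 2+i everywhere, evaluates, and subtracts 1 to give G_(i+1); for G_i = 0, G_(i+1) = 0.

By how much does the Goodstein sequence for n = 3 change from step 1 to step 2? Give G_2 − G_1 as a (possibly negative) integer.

base 2: 3 = 2 + 1; at 3: 3 + 1 = 4; next = 3
base 3: 3 = 3; at 4: 4 = 4; next = 3

0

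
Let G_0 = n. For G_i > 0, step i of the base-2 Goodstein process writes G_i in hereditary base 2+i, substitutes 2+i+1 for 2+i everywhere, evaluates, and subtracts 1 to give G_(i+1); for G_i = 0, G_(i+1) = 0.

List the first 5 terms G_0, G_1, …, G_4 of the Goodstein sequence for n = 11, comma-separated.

step 0: 11 = 2^(2 + 1) + 2 + 1; sub 3 for 2: 3^(3 + 1) + 3 + 1; = 85; G_1 = 85−1 = 84
step 1: 84 = 3^(3 + 1) + 3; sub 4 for 3: 4^(4 + 1) + 4; = 1028; G_2 = 1028−1 = 1027
step 2: 1027 = 4^(4 + 1) + 3; sub 5 for 4: 5^(5 + 1) + 3; = 15628; G_3 = 15628−1 = 15627
step 3: 15627 = 5^(5 + 1) + 2; sub 6 for 5: 6^(6 + 1) + 2; = 279938; G_4 = 279938−1 = 279937

11, 84, 1027, 15627, 279937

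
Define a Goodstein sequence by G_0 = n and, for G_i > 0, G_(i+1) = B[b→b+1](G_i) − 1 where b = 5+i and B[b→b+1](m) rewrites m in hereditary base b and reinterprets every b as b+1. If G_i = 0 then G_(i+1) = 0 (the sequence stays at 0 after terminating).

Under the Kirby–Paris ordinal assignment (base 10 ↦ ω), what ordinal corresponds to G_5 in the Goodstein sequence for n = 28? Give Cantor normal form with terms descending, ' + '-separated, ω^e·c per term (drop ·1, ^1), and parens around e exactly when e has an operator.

ω·8 + 7

base 5: 28 = 5^2 + 3; at 6: 6^2 + 3 = 39; next = 38
base 6: 38 = 6^2 + 2; at 7: 7^2 + 2 = 51; next = 50
base 7: 50 = 7^2 + 1; at 8: 8^2 + 1 = 65; next = 64
base 8: 64 = 8^2; at 9: 9^2 = 81; next = 80
base 9: 80 = 8·9 + 8; at 10: 8·10 + 8 = 88; next = 87
base 10: 87 = 8·10 + 7; at 11: 8·11 + 7 = 95; next = 94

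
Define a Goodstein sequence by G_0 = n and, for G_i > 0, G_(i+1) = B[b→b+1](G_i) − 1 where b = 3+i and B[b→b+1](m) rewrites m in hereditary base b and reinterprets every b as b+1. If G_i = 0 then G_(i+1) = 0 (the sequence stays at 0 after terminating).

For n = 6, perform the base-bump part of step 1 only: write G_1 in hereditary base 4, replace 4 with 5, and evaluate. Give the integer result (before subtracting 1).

8

G_0=6  [base 3] 2·3  →[3↦4]→  2·4 = 8  −1 ⇒ G_1=7
G_1=7  [base 4] 4 + 3  →[4↦5]→  5 + 3 = 8  −1 ⇒ G_2=7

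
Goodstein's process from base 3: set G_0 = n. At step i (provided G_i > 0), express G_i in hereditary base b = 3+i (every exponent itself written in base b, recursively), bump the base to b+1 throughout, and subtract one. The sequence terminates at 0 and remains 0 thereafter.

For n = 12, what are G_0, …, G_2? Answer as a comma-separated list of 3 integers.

12, 19, 27

(0) 12|_3 = 3^2 + 3 ↦ 4^2 + 4|_4 = 20 ⇒ 19
(1) 19|_4 = 4^2 + 3 ↦ 5^2 + 3|_5 = 28 ⇒ 27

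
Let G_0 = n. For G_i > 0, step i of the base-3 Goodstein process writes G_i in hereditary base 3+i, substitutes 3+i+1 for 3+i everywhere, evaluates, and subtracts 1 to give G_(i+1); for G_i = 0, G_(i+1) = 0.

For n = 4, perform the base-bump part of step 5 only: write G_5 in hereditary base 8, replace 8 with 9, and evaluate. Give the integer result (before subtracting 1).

G_0=4  [base 3] 3 + 1  →[3↦4]→  4 + 1 = 5  −1 ⇒ G_1=4
G_1=4  [base 4] 4  →[4↦5]→  5 = 5  −1 ⇒ G_2=4
G_2=4  [base 5] 4  →[5↦6]→  4 = 4  −1 ⇒ G_3=3
G_3=3  [base 6] 3  →[6↦7]→  3 = 3  −1 ⇒ G_4=2
G_4=2  [base 7] 2  →[7↦8]→  2 = 2  −1 ⇒ G_5=1
G_5=1  [base 8] 1  →[8↦9]→  1 = 1  −1 ⇒ G_6=0

1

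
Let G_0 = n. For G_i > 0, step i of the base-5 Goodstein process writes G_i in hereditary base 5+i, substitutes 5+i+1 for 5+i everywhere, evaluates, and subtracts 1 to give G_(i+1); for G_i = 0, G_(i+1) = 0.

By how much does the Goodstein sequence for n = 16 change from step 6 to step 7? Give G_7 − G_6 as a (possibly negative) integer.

base 5: 16 = 3·5 + 1; at 6: 3·6 + 1 = 19; next = 18
base 6: 18 = 3·6; at 7: 3·7 = 21; next = 20
base 7: 20 = 2·7 + 6; at 8: 2·8 + 6 = 22; next = 21
base 8: 21 = 2·8 + 5; at 9: 2·9 + 5 = 23; next = 22
base 9: 22 = 2·9 + 4; at 10: 2·10 + 4 = 24; next = 23
base 10: 23 = 2·10 + 3; at 11: 2·11 + 3 = 25; next = 24
base 11: 24 = 2·11 + 2; at 12: 2·12 + 2 = 26; next = 25

1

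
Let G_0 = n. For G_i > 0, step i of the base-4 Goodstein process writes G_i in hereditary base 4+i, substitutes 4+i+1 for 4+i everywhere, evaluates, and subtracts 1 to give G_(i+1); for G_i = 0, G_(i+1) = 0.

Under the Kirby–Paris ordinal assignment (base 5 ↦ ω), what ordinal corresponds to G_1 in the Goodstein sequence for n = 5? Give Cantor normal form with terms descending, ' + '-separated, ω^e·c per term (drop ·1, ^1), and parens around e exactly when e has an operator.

G_0=5  [base 4] 4 + 1  →[4↦5]→  5 + 1 = 6  −1 ⇒ G_1=5
G_1=5  [base 5] 5  →[5↦6]→  6 = 6  −1 ⇒ G_2=5

ω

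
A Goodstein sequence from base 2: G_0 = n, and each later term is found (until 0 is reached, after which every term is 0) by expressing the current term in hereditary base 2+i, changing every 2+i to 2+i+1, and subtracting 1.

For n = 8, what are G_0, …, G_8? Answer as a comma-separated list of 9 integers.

8, 80, 553, 6310, 93395, 1647195, 33554571, 774841151, 20000000211

G_0=8  [base 2] 2^(2 + 1)  →[2↦3]→  3^(3 + 1) = 81  −1 ⇒ G_1=80
G_1=80  [base 3] 2·3^3 + 2·3^2 + 2·3 + 2  →[3↦4]→  2·4^4 + 2·4^2 + 2·4 + 2 = 554  −1 ⇒ G_2=553
G_2=553  [base 4] 2·4^4 + 2·4^2 + 2·4 + 1  →[4↦5]→  2·5^5 + 2·5^2 + 2·5 + 1 = 6311  −1 ⇒ G_3=6310
G_3=6310  [base 5] 2·5^5 + 2·5^2 + 2·5  →[5↦6]→  2·6^6 + 2·6^2 + 2·6 = 93396  −1 ⇒ G_4=93395
G_4=93395  [base 6] 2·6^6 + 2·6^2 + 6 + 5  →[6↦7]→  2·7^7 + 2·7^2 + 7 + 5 = 1647196  −1 ⇒ G_5=1647195
G_5=1647195  [base 7] 2·7^7 + 2·7^2 + 7 + 4  →[7↦8]→  2·8^8 + 2·8^2 + 8 + 4 = 33554572  −1 ⇒ G_6=33554571
G_6=33554571  [base 8] 2·8^8 + 2·8^2 + 8 + 3  →[8↦9]→  2·9^9 + 2·9^2 + 9 + 3 = 774841152  −1 ⇒ G_7=774841151
G_7=774841151  [base 9] 2·9^9 + 2·9^2 + 9 + 2  →[9↦10]→  2·10^10 + 2·10^2 + 10 + 2 = 20000000212  −1 ⇒ G_8=20000000211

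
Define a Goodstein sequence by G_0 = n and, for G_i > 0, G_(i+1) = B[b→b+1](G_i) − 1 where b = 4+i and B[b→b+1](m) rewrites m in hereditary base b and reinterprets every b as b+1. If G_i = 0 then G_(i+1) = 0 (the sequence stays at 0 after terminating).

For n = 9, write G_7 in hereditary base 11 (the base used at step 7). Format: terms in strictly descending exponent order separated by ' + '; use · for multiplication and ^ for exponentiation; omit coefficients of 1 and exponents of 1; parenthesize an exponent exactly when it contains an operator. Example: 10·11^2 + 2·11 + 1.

11

G_0=9  [base 4] 2·4 + 1  →[4↦5]→  2·5 + 1 = 11  −1 ⇒ G_1=10
G_1=10  [base 5] 2·5  →[5↦6]→  2·6 = 12  −1 ⇒ G_2=11
G_2=11  [base 6] 6 + 5  →[6↦7]→  7 + 5 = 12  −1 ⇒ G_3=11
G_3=11  [base 7] 7 + 4  →[7↦8]→  8 + 4 = 12  −1 ⇒ G_4=11
G_4=11  [base 8] 8 + 3  →[8↦9]→  9 + 3 = 12  −1 ⇒ G_5=11
G_5=11  [base 9] 9 + 2  →[9↦10]→  10 + 2 = 12  −1 ⇒ G_6=11
G_6=11  [base 10] 10 + 1  →[10↦11]→  11 + 1 = 12  −1 ⇒ G_7=11
G_7=11  [base 11] 11  →[11↦12]→  12 = 12  −1 ⇒ G_8=11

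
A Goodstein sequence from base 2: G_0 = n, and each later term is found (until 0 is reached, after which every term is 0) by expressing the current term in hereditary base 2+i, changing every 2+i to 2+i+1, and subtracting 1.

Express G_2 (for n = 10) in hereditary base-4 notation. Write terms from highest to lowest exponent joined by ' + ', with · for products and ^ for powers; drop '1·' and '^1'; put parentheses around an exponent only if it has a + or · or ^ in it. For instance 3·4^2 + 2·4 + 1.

step 0: 10 = 2^(2 + 1) + 2; sub 3 for 2: 3^(3 + 1) + 3; = 84; G_1 = 84−1 = 83
step 1: 83 = 3^(3 + 1) + 2; sub 4 for 3: 4^(4 + 1) + 2; = 1026; G_2 = 1026−1 = 1025
step 2: 1025 = 4^(4 + 1) + 1; sub 5 for 4: 5^(5 + 1) + 1; = 15626; G_3 = 15626−1 = 15625

4^(4 + 1) + 1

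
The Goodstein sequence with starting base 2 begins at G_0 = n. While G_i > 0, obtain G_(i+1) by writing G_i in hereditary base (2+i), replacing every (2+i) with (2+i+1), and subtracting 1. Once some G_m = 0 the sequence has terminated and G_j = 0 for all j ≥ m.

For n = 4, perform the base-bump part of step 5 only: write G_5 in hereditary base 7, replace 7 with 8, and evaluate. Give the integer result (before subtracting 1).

[0] 4 ≡ 2^2 (base 2). Lift 3: 27. −1: 26.
[1] 26 ≡ 2·3^2 + 2·3 + 2 (base 3). Lift 4: 42. −1: 41.
[2] 41 ≡ 2·4^2 + 2·4 + 1 (base 4). Lift 5: 61. −1: 60.
[3] 60 ≡ 2·5^2 + 2·5 (base 5). Lift 6: 84. −1: 83.
[4] 83 ≡ 2·6^2 + 6 + 5 (base 6). Lift 7: 110. −1: 109.
[5] 109 ≡ 2·7^2 + 7 + 4 (base 7). Lift 8: 140. −1: 139.

140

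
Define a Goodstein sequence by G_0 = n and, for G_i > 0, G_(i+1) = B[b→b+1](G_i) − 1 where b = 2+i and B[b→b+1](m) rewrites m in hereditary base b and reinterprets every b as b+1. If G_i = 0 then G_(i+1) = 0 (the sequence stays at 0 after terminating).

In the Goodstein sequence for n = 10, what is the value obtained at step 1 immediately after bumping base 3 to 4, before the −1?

base 2: 10 = 2^(2 + 1) + 2; at 3: 3^(3 + 1) + 3 = 84; next = 83
base 3: 83 = 3^(3 + 1) + 2; at 4: 4^(4 + 1) + 2 = 1026; next = 1025

1026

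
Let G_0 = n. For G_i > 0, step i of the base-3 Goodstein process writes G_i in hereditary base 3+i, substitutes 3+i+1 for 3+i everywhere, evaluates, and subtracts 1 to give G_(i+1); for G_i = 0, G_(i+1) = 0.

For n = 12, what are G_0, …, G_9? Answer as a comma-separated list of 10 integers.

12, 19, 27, 37, 49, 63, 69, 75, 81, 87

G_0 = 12. HB_3(12) = 3^2 + 3. Bump = 20. G_1 = 19.
G_1 = 19. HB_4(19) = 4^2 + 3. Bump = 28. G_2 = 27.
G_2 = 27. HB_5(27) = 5^2 + 2. Bump = 38. G_3 = 37.
G_3 = 37. HB_6(37) = 6^2 + 1. Bump = 50. G_4 = 49.
G_4 = 49. HB_7(49) = 7^2. Bump = 64. G_5 = 63.
G_5 = 63. HB_8(63) = 7·8 + 7. Bump = 70. G_6 = 69.
G_6 = 69. HB_9(69) = 7·9 + 6. Bump = 76. G_7 = 75.
G_7 = 75. HB_10(75) = 7·10 + 5. Bump = 82. G_8 = 81.
G_8 = 81. HB_11(81) = 7·11 + 4. Bump = 88. G_9 = 87.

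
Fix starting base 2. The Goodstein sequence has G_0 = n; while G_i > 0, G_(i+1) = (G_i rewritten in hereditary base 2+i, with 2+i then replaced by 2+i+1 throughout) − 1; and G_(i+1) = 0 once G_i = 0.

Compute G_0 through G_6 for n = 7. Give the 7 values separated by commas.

7, 30, 259, 3127, 46657, 823543, 16777215

[0] 7 ≡ 2^2 + 2 + 1 (base 2). Lift 3: 31. −1: 30.
[1] 30 ≡ 3^3 + 3 (base 3). Lift 4: 260. −1: 259.
[2] 259 ≡ 4^4 + 3 (base 4). Lift 5: 3128. −1: 3127.
[3] 3127 ≡ 5^5 + 2 (base 5). Lift 6: 46658. −1: 46657.
[4] 46657 ≡ 6^6 + 1 (base 6). Lift 7: 823544. −1: 823543.
[5] 823543 ≡ 7^7 (base 7). Lift 8: 16777216. −1: 16777215.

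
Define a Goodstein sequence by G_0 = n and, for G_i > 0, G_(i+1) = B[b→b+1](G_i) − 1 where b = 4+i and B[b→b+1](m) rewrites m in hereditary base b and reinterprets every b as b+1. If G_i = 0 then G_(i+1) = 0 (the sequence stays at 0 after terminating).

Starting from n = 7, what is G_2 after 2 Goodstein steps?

(0) 7|_4 = 4 + 3 ↦ 5 + 3|_5 = 8 ⇒ 7
(1) 7|_5 = 5 + 2 ↦ 6 + 2|_6 = 8 ⇒ 7

7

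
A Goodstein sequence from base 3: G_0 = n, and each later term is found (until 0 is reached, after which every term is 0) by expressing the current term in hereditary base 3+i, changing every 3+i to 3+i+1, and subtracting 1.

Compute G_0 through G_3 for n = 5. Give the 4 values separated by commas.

5, 5, 5, 5

step 0: 5 = 3 + 2; sub 4 for 3: 4 + 2; = 6; G_1 = 6−1 = 5
step 1: 5 = 4 + 1; sub 5 for 4: 5 + 1; = 6; G_2 = 6−1 = 5
step 2: 5 = 5; sub 6 for 5: 6; = 6; G_3 = 6−1 = 5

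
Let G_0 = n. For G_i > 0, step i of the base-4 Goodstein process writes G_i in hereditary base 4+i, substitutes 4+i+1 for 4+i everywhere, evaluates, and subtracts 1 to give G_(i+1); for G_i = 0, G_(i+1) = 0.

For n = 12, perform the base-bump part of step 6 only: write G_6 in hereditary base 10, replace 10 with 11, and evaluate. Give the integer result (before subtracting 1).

20

step 0: 12 = 3·4; sub 5 for 4: 3·5; = 15; G_1 = 15−1 = 14
step 1: 14 = 2·5 + 4; sub 6 for 5: 2·6 + 4; = 16; G_2 = 16−1 = 15
step 2: 15 = 2·6 + 3; sub 7 for 6: 2·7 + 3; = 17; G_3 = 17−1 = 16
step 3: 16 = 2·7 + 2; sub 8 for 7: 2·8 + 2; = 18; G_4 = 18−1 = 17
step 4: 17 = 2·8 + 1; sub 9 for 8: 2·9 + 1; = 19; G_5 = 19−1 = 18
step 5: 18 = 2·9; sub 10 for 9: 2·10; = 20; G_6 = 20−1 = 19
step 6: 19 = 10 + 9; sub 11 for 10: 11 + 9; = 20; G_7 = 20−1 = 19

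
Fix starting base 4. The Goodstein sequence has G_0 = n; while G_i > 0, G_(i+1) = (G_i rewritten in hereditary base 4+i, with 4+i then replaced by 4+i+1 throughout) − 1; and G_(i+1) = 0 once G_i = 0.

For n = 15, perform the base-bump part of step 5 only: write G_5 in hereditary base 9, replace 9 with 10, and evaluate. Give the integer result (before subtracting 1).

26

base 4: 15 = 3·4 + 3; at 5: 3·5 + 3 = 18; next = 17
base 5: 17 = 3·5 + 2; at 6: 3·6 + 2 = 20; next = 19
base 6: 19 = 3·6 + 1; at 7: 3·7 + 1 = 22; next = 21
base 7: 21 = 3·7; at 8: 3·8 = 24; next = 23
base 8: 23 = 2·8 + 7; at 9: 2·9 + 7 = 25; next = 24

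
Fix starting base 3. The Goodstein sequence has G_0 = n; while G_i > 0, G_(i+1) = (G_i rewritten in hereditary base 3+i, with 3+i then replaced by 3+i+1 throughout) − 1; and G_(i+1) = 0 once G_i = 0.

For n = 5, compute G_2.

[0] 5 ≡ 3 + 2 (base 3). Lift 4: 6. −1: 5.
[1] 5 ≡ 4 + 1 (base 4). Lift 5: 6. −1: 5.
[2] 5 ≡ 5 (base 5). Lift 6: 6. −1: 5.

5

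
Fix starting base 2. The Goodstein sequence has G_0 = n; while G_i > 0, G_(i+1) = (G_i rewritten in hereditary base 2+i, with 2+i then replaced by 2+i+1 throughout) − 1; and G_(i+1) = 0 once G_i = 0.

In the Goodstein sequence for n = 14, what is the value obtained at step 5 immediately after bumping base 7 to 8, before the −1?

134404972

i=0: 14 = 2^(2 + 1) + 2^2 + 2 (b=2); 2→3: 3^(3 + 1) + 3^3 + 3 = 111; 111−1 = 110
i=1: 110 = 3^(3 + 1) + 3^3 + 2 (b=3); 3→4: 4^(4 + 1) + 4^4 + 2 = 1282; 1282−1 = 1281
i=2: 1281 = 4^(4 + 1) + 4^4 + 1 (b=4); 4→5: 5^(5 + 1) + 5^5 + 1 = 18751; 18751−1 = 18750
i=3: 18750 = 5^(5 + 1) + 5^5 (b=5); 5→6: 6^(6 + 1) + 6^6 = 326592; 326592−1 = 326591
i=4: 326591 = 6^(6 + 1) + 5·6^5 + 5·6^4 + 5·6^3 + 5·6^2 + 5·6 + 5 (b=6); 6→7: 7^(7 + 1) + 5·7^5 + 5·7^4 + 5·7^3 + 5·7^2 + 5·7 + 5 = 5862841; 5862841−1 = 5862840
i=5: 5862840 = 7^(7 + 1) + 5·7^5 + 5·7^4 + 5·7^3 + 5·7^2 + 5·7 + 4 (b=7); 7→8: 8^(8 + 1) + 5·8^5 + 5·8^4 + 5·8^3 + 5·8^2 + 5·8 + 4 = 134404972; 134404972−1 = 134404971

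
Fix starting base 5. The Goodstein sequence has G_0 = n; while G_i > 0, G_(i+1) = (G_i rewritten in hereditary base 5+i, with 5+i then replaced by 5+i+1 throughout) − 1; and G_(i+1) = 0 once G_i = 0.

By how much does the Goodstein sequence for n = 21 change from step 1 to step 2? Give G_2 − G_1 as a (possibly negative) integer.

(0) 21|_5 = 4·5 + 1 ↦ 4·6 + 1|_6 = 25 ⇒ 24
(1) 24|_6 = 4·6 ↦ 4·7|_7 = 28 ⇒ 27

3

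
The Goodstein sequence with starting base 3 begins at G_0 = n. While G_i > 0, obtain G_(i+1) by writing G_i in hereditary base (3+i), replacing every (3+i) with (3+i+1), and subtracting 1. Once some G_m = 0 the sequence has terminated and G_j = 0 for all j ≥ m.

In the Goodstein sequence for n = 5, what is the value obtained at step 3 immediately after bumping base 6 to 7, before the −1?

5 —HB3→ 3 + 2 —bump→ 4 + 2 = 6 —(−1)→ 5
5 —HB4→ 4 + 1 —bump→ 5 + 1 = 6 —(−1)→ 5
5 —HB5→ 5 —bump→ 6 = 6 —(−1)→ 5

5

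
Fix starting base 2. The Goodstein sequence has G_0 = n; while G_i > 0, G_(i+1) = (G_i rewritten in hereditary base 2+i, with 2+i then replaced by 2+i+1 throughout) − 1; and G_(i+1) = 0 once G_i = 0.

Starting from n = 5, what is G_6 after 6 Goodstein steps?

[0] 5 ≡ 2^2 + 1 (base 2). Lift 3: 28. −1: 27.
[1] 27 ≡ 3^3 (base 3). Lift 4: 256. −1: 255.
[2] 255 ≡ 3·4^3 + 3·4^2 + 3·4 + 3 (base 4). Lift 5: 468. −1: 467.
[3] 467 ≡ 3·5^3 + 3·5^2 + 3·5 + 2 (base 5). Lift 6: 776. −1: 775.
[4] 775 ≡ 3·6^3 + 3·6^2 + 3·6 + 1 (base 6). Lift 7: 1198. −1: 1197.
[5] 1197 ≡ 3·7^3 + 3·7^2 + 3·7 (base 7). Lift 8: 1752. −1: 1751.
[6] 1751 ≡ 3·8^3 + 3·8^2 + 2·8 + 7 (base 8). Lift 9: 2455. −1: 2454.

1751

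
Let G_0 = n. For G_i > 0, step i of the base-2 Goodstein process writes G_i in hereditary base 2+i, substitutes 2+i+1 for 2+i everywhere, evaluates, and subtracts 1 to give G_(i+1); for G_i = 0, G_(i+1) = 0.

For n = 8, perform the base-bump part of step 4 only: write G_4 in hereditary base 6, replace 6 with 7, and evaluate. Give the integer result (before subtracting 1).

1647196

base 2: 8 = 2^(2 + 1); at 3: 3^(3 + 1) = 81; next = 80
base 3: 80 = 2·3^3 + 2·3^2 + 2·3 + 2; at 4: 2·4^4 + 2·4^2 + 2·4 + 2 = 554; next = 553
base 4: 553 = 2·4^4 + 2·4^2 + 2·4 + 1; at 5: 2·5^5 + 2·5^2 + 2·5 + 1 = 6311; next = 6310
base 5: 6310 = 2·5^5 + 2·5^2 + 2·5; at 6: 2·6^6 + 2·6^2 + 2·6 = 93396; next = 93395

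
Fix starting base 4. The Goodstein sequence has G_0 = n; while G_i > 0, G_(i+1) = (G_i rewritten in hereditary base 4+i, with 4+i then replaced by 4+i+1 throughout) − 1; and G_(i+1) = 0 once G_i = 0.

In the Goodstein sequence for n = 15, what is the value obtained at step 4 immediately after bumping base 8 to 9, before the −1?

[0] 15 ≡ 3·4 + 3 (base 4). Lift 5: 18. −1: 17.
[1] 17 ≡ 3·5 + 2 (base 5). Lift 6: 20. −1: 19.
[2] 19 ≡ 3·6 + 1 (base 6). Lift 7: 22. −1: 21.
[3] 21 ≡ 3·7 (base 7). Lift 8: 24. −1: 23.
[4] 23 ≡ 2·8 + 7 (base 8). Lift 9: 25. −1: 24.

25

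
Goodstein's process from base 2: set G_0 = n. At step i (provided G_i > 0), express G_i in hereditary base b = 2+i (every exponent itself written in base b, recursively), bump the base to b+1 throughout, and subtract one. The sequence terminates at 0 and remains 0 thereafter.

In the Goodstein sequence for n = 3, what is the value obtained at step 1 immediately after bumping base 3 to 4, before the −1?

i=0: 3 = 2 + 1 (b=2); 2→3: 3 + 1 = 4; 4−1 = 3
i=1: 3 = 3 (b=3); 3→4: 4 = 4; 4−1 = 3

4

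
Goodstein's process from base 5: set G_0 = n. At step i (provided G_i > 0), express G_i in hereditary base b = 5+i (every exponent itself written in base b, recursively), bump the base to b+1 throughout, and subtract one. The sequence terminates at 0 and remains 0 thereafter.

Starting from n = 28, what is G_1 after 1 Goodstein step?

step 0: 28 = 5^2 + 3; sub 6 for 5: 6^2 + 3; = 39; G_1 = 39−1 = 38
step 1: 38 = 6^2 + 2; sub 7 for 6: 7^2 + 2; = 51; G_2 = 51−1 = 50

38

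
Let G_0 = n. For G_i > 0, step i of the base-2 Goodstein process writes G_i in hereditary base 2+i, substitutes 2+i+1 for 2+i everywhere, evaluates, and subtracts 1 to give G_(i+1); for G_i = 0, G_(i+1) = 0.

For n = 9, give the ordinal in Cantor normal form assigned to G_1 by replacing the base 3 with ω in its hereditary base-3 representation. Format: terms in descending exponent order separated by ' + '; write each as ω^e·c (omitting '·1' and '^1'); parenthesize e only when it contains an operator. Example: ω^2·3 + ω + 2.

9 —HB2→ 2^(2 + 1) + 1 —bump→ 3^(3 + 1) + 1 = 82 —(−1)→ 81
81 —HB3→ 3^(3 + 1) —bump→ 4^(4 + 1) = 1024 —(−1)→ 1023

ω^(ω + 1)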